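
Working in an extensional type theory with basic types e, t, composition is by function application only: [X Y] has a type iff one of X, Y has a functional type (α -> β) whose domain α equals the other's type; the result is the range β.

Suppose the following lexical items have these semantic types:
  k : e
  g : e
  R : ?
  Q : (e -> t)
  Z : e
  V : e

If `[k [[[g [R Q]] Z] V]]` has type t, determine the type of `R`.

((e -> t) -> (e -> (e -> (e -> (e -> t)))))

At [k [[[g [R Q]] Z] V]] (required: t): k is e, which is not a function with range t; hence [[[g [R Q]] Z] V] is the functor — type (e -> t).
At [[[g [R Q]] Z] V] (required: (e -> t)): V is e, which is not a function with range (e -> t); hence [[g [R Q]] Z] is the functor — type (e -> (e -> t)).
At [[g [R Q]] Z] (required: (e -> (e -> t))): Z is e, which is not a function with range (e -> (e -> t)); hence [g [R Q]] is the functor — type (e -> (e -> (e -> t))).
At [g [R Q]] (required: (e -> (e -> (e -> t)))): g is e, which is not a function with range (e -> (e -> (e -> t))); hence [R Q] is the functor — type (e -> (e -> (e -> (e -> t)))).
At [R Q] (required: (e -> (e -> (e -> (e -> t))))): Q is (e -> t), which is not a function with range (e -> (e -> (e -> (e -> t)))); hence R is the functor — type ((e -> t) -> (e -> (e -> (e -> (e -> t))))).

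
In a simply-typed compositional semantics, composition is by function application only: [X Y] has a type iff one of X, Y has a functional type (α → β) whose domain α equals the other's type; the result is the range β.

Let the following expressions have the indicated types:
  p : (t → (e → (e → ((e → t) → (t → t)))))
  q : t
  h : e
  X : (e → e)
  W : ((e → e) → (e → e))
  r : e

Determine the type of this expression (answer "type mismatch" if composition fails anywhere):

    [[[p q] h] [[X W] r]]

((e → t) → (t → t))

[p q] — p of type (t → (e → (e → ((e → t) → (t → t))))) combines with q of type t: type (e → (e → ((e → t) → (t → t)))).
[[p q] h] — [p q] of type (e → (e → ((e → t) → (t → t)))) combines with h of type e: type (e → ((e → t) → (t → t))).
[X W] — W of type ((e → e) → (e → e)) combines with X of type (e → e): type (e → e).
[[X W] r] — [X W] of type (e → e) combines with r of type e: type e.
[[[p q] h] [[X W] r]] — [[p q] h] of type (e → ((e → t) → (t → t))) combines with [[X W] r] of type e: type ((e → t) → (t → t)).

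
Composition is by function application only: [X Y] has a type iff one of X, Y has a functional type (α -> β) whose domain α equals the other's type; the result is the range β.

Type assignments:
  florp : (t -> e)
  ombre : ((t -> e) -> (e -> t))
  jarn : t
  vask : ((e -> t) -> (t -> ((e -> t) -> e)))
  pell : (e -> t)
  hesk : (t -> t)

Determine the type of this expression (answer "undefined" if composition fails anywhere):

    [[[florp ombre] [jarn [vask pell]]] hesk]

[florp ombre]: ombre is ((t -> e) -> (e -> t)), florp is (t -> e); result (e -> t).
[vask pell]: vask is ((e -> t) -> (t -> ((e -> t) -> e))), pell is (e -> t); result (t -> ((e -> t) -> e)).
[jarn [vask pell]]: [vask pell] is (t -> ((e -> t) -> e)), jarn is t; result ((e -> t) -> e).
[[florp ombre] [jarn [vask pell]]]: [jarn [vask pell]] is ((e -> t) -> e), [florp ombre] is (e -> t); result e.
[[[florp ombre] [jarn [vask pell]]] hesk]: e with (t -> t) — neither is a function whose domain matches the other; composition fails here.

undefined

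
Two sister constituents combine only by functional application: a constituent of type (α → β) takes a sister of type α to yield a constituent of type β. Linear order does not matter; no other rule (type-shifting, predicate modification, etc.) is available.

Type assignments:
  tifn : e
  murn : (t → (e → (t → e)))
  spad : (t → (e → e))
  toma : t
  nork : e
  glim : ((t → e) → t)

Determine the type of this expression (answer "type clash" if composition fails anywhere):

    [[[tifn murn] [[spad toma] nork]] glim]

type clash

[tifn murn]: e with (t → (e → (t → e))) — neither is a function whose domain matches the other; composition fails here.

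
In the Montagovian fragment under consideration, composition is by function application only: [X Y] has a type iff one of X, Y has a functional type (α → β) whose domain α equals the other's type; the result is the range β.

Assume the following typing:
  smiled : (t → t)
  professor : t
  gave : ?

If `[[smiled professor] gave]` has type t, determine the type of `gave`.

At [[smiled professor] gave] (required: t): [smiled professor] is t, which is not a function with range t; hence gave is the functor — type (t → t).

(t → t)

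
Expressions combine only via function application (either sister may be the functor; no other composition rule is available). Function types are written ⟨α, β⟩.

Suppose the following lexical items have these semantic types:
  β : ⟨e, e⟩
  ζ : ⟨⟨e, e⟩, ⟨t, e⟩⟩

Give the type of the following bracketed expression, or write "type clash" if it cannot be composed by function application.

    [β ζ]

[β ζ]: ζ is ⟨⟨e, e⟩, ⟨t, e⟩⟩, β is ⟨e, e⟩; result ⟨t, e⟩.

⟨t, e⟩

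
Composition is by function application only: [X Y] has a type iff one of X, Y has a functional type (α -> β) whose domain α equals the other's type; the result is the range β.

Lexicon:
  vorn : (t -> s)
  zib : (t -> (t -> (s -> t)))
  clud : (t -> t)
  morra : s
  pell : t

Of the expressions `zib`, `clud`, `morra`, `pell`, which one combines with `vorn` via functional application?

pell

zib : (t -> (t -> (s -> t))) — no; vorn wants t, and zib wants t.
clud : (t -> t) — no; vorn wants t, and clud wants t.
morra : s — no; vorn wants t, and morra wants nothing (atomic).
pell — combines: vorn : (t -> s) takes pell : t as argument, giving s.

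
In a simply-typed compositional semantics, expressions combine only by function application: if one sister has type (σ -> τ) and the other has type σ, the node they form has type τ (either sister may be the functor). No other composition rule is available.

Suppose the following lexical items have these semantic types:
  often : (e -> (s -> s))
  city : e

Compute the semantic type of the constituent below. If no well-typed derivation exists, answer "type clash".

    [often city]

(s -> s)

At [often city], often : (e -> (s -> s)) takes city : e, giving (s -> s).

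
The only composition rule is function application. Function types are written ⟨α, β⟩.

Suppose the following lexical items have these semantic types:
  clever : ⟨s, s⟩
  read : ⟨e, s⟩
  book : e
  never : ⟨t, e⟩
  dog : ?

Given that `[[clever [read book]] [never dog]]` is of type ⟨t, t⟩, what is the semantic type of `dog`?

For [[clever [read book]] [never dog]] to have type ⟨t, t⟩ with [clever [read book]] of type s, [never dog] must be the function: [never dog] : ⟨s, ⟨t, t⟩⟩.
For [never dog] to have type ⟨s, ⟨t, t⟩⟩ with never of type ⟨t, e⟩, dog must be the function: dog : ⟨⟨t, e⟩, ⟨s, ⟨t, t⟩⟩⟩.

⟨⟨t, e⟩, ⟨s, ⟨t, t⟩⟩⟩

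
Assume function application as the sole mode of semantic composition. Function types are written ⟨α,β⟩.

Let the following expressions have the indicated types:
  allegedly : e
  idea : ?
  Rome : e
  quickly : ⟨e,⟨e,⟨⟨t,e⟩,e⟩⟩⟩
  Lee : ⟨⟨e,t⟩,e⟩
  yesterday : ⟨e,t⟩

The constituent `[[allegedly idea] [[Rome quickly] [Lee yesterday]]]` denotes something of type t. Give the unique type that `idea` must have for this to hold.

[[allegedly idea] [[Rome quickly] [Lee yesterday]]] must have type t. The sister [[Rome quickly] [Lee yesterday]] has type ⟨⟨t,e⟩,e⟩; that is not a function onto t, so [allegedly idea] must be the functor, of type ⟨⟨⟨t,e⟩,e⟩,t⟩.
[allegedly idea] must have type ⟨⟨⟨t,e⟩,e⟩,t⟩. The sister allegedly has type e; that is not a function onto ⟨⟨⟨t,e⟩,e⟩,t⟩, so idea must be the functor, of type ⟨e,⟨⟨⟨t,e⟩,e⟩,t⟩⟩.

⟨e,⟨⟨⟨t,e⟩,e⟩,t⟩⟩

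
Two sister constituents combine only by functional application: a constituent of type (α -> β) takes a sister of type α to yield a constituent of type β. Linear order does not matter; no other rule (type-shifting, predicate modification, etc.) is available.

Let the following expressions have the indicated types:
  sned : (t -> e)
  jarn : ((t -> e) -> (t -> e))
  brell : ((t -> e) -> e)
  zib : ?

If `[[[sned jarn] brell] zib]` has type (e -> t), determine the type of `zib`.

For [[[sned jarn] brell] zib] to have type (e -> t) with [[sned jarn] brell] of type e, zib must be the function: zib : (e -> (e -> t)).

(e -> (e -> t))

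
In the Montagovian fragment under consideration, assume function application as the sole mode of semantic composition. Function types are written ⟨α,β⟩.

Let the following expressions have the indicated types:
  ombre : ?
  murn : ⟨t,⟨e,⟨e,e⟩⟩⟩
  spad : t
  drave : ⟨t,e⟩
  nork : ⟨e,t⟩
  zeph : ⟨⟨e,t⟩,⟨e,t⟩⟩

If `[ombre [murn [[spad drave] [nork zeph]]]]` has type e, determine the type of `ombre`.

For [ombre [murn [[spad drave] [nork zeph]]]] to have type e with [murn [[spad drave] [nork zeph]]] of type ⟨e,⟨e,e⟩⟩, ombre must be the function: ombre : ⟨⟨e,⟨e,e⟩⟩,e⟩.

⟨⟨e,⟨e,e⟩⟩,e⟩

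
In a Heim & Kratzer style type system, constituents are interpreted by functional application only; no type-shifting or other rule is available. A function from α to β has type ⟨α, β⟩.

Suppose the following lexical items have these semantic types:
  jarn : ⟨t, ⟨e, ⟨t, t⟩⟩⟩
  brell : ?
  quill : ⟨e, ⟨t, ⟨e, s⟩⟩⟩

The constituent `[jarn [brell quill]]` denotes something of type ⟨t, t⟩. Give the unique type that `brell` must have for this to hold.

At [jarn [brell quill]] (required: ⟨t, t⟩): jarn is ⟨t, ⟨e, ⟨t, t⟩⟩⟩, which is not a function with range ⟨t, t⟩; hence [brell quill] is the functor — type ⟨⟨t, ⟨e, ⟨t, t⟩⟩⟩, ⟨t, t⟩⟩.
At [brell quill] (required: ⟨⟨t, ⟨e, ⟨t, t⟩⟩⟩, ⟨t, t⟩⟩): quill is ⟨e, ⟨t, ⟨e, s⟩⟩⟩, which is not a function with range ⟨⟨t, ⟨e, ⟨t, t⟩⟩⟩, ⟨t, t⟩⟩; hence brell is the functor — type ⟨⟨e, ⟨t, ⟨e, s⟩⟩⟩, ⟨⟨t, ⟨e, ⟨t, t⟩⟩⟩, ⟨t, t⟩⟩⟩.

⟨⟨e, ⟨t, ⟨e, s⟩⟩⟩, ⟨⟨t, ⟨e, ⟨t, t⟩⟩⟩, ⟨t, t⟩⟩⟩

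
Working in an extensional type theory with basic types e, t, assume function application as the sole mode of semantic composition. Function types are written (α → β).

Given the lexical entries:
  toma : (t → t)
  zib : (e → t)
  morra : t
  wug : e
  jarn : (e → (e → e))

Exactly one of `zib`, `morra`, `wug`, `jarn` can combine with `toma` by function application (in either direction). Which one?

morra

zib : (e → t) — toma needs t; zib needs e; neither fits.
morra — combines: toma : (t → t) takes morra : t as argument, giving t.
wug : e — toma needs t; wug needs nothing (atomic); neither fits.
jarn : (e → (e → e)) — toma needs t; jarn needs e; neither fits.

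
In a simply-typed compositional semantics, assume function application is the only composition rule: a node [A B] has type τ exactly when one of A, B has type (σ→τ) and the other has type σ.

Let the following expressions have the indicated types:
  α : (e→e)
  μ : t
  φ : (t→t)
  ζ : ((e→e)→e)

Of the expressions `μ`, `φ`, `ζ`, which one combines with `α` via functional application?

μ : t — α needs e; μ needs nothing (atomic); neither fits.
φ : (t→t) — α needs e; φ needs t; neither fits.
ζ — combines: ζ : ((e→e)→e) takes α : (e→e) as argument, giving e.

ζ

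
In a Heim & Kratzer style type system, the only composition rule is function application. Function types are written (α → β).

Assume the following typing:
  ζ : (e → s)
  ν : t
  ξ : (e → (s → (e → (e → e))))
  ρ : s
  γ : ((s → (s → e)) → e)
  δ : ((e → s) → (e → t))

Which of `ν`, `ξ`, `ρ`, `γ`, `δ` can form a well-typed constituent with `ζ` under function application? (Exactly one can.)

δ

ν : t — neither side's domain matches the other.
ξ : (e → (s → (e → (e → e)))) — neither side's domain matches the other.
ρ : s — neither side's domain matches the other.
γ : ((s → (s → e)) → e) — neither side's domain matches the other.
δ — combines: δ : ((e → s) → (e → t)) takes ζ : (e → s) as argument, giving (e → t).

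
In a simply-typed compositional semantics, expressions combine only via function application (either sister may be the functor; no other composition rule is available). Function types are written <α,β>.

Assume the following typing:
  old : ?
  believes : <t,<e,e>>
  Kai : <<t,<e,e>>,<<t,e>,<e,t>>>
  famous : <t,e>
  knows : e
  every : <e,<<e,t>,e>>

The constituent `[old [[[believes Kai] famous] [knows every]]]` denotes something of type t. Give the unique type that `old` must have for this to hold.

<e,t>

[old [[[believes Kai] famous] [knows every]]] must have type t. The sister [[[believes Kai] famous] [knows every]] has type e; that is not a function onto t, so old must be the functor, of type <e,t>.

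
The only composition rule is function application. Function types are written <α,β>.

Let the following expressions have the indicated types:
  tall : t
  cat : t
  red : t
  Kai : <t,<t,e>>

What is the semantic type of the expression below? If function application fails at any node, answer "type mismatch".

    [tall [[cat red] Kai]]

[cat red]: t and t cannot combine by function application — type clash.

type mismatch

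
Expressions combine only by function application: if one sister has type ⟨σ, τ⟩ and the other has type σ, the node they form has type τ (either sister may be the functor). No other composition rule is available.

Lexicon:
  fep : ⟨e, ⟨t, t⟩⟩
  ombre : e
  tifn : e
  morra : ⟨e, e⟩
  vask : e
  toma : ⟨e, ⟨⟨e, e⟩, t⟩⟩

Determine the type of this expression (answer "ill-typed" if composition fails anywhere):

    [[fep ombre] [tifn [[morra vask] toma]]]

ill-typed

[fep ombre]: ⟨e, ⟨t, t⟩⟩ applied to e yields ⟨t, t⟩.
[morra vask]: ⟨e, e⟩ applied to e yields e.
[[morra vask] toma]: ⟨e, ⟨⟨e, e⟩, t⟩⟩ applied to e yields ⟨⟨e, e⟩, t⟩.
At [tifn [[morra vask] toma]]: neither e nor ⟨⟨e, e⟩, t⟩ can take the other as argument; the node is ill-typed.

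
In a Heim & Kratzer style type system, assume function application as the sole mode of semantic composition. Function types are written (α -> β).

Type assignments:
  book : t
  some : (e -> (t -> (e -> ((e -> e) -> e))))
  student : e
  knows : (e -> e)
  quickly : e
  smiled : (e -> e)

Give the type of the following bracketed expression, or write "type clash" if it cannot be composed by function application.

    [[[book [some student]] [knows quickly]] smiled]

[some student]: some is (e -> (t -> (e -> ((e -> e) -> e)))), student is e; result (t -> (e -> ((e -> e) -> e))).
[book [some student]]: [some student] is (t -> (e -> ((e -> e) -> e))), book is t; result (e -> ((e -> e) -> e)).
[knows quickly]: knows is (e -> e), quickly is e; result e.
[[book [some student]] [knows quickly]]: [book [some student]] is (e -> ((e -> e) -> e)), [knows quickly] is e; result ((e -> e) -> e).
[[[book [some student]] [knows quickly]] smiled]: [[book [some student]] [knows quickly]] is ((e -> e) -> e), smiled is (e -> e); result e.

e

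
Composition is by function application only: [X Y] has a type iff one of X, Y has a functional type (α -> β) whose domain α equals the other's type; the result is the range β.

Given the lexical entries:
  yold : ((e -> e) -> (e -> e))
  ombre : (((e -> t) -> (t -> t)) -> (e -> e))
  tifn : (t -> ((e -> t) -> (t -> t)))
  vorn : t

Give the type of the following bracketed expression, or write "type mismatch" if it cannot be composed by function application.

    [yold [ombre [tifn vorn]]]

(e -> e)

[tifn vorn] — tifn of type (t -> ((e -> t) -> (t -> t))) combines with vorn of type t: type ((e -> t) -> (t -> t)).
[ombre [tifn vorn]] — ombre of type (((e -> t) -> (t -> t)) -> (e -> e)) combines with [tifn vorn] of type ((e -> t) -> (t -> t)): type (e -> e).
[yold [ombre [tifn vorn]]] — yold of type ((e -> e) -> (e -> e)) combines with [ombre [tifn vorn]] of type (e -> e): type (e -> e).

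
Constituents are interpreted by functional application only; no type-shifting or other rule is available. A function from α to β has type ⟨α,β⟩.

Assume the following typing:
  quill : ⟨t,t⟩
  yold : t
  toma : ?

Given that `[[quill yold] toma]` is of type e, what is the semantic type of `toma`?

[[quill yold] toma] must have type e. The sister [quill yold] has type t; that is not a function onto e, so toma must be the functor, of type ⟨t,e⟩.

⟨t,e⟩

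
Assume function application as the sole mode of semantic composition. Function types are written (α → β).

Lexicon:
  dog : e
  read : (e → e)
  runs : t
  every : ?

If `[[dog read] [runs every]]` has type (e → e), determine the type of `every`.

[[dog read] [runs every]] is required to be (e → e). [dog read] : e cannot yield (e → e) as functor, so [runs every] : (e → (e → e)).
[runs every] is required to be (e → (e → e)). runs : t cannot yield (e → (e → e)) as functor, so every : (t → (e → (e → e))).

(t → (e → (e → e)))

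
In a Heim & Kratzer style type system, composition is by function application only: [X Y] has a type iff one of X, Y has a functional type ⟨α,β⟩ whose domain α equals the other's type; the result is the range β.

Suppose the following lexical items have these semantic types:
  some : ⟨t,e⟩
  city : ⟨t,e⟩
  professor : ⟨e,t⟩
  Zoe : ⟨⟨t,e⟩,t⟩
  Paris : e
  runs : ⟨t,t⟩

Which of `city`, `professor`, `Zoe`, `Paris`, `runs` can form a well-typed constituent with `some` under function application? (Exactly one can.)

Zoe

city : ⟨t,e⟩ — does not combine with some.
professor : ⟨e,t⟩ — does not combine with some.
Zoe — combines: Zoe : ⟨⟨t,e⟩,t⟩ takes some : ⟨t,e⟩ as argument, giving t.
Paris : e — does not combine with some.
runs : ⟨t,t⟩ — does not combine with some.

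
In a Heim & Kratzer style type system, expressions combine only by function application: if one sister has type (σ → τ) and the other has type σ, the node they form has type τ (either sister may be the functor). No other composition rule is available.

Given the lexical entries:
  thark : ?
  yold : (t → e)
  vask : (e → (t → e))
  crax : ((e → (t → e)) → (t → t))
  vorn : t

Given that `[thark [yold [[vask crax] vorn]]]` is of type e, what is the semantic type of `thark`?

(e → e)

At [thark [yold [[vask crax] vorn]]] (required: e): [yold [[vask crax] vorn]] is e, which is not a function with range e; hence thark is the functor — type (e → e).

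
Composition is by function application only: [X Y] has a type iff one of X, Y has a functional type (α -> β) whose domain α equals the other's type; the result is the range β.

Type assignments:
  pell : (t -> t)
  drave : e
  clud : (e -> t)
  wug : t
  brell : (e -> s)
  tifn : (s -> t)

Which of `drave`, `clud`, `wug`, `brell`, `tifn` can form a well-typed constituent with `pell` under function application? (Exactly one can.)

wug

drave : e — does not combine with pell.
clud : (e -> t) — does not combine with pell.
wug — combines: pell : (t -> t) takes wug : t as argument, giving t.
brell : (e -> s) — does not combine with pell.
tifn : (s -> t) — does not combine with pell.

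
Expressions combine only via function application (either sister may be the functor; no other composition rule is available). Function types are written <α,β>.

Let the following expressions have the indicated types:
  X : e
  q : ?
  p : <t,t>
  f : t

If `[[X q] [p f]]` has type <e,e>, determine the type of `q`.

<e,<t,<e,e>>>

At [[X q] [p f]] (required: <e,e>): [p f] is t, which is not a function with range <e,e>; hence [X q] is the functor — type <t,<e,e>>.
At [X q] (required: <t,<e,e>>): X is e, which is not a function with range <t,<e,e>>; hence q is the functor — type <e,<t,<e,e>>>.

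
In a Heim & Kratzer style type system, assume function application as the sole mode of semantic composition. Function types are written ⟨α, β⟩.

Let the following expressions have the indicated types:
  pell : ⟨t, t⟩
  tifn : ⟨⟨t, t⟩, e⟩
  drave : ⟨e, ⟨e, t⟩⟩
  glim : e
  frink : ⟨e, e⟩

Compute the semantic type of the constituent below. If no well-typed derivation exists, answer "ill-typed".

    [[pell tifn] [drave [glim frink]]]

At [pell tifn], tifn : ⟨⟨t, t⟩, e⟩ takes pell : ⟨t, t⟩, giving e.
At [glim frink], frink : ⟨e, e⟩ takes glim : e, giving e.
At [drave [glim frink]], drave : ⟨e, ⟨e, t⟩⟩ takes [glim frink] : e, giving ⟨e, t⟩.
At [[pell tifn] [drave [glim frink]]], [drave [glim frink]] : ⟨e, t⟩ takes [pell tifn] : e, giving t.

t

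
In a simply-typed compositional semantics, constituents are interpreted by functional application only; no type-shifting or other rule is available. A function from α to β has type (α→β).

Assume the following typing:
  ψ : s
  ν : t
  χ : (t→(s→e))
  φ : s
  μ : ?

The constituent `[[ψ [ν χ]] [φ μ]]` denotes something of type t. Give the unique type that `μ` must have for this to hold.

(s→(e→t))

For [[ψ [ν χ]] [φ μ]] to have type t with [ψ [ν χ]] of type e, [φ μ] must be the function: [φ μ] : (e→t).
For [φ μ] to have type (e→t) with φ of type s, μ must be the function: μ : (s→(e→t)).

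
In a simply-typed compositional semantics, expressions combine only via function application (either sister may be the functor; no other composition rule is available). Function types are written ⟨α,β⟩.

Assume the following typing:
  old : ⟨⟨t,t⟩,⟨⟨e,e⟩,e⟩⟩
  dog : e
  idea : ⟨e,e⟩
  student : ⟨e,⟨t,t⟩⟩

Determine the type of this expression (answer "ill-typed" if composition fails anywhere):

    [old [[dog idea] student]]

[dog idea] — idea of type ⟨e,e⟩ combines with dog of type e: type e.
[[dog idea] student] — student of type ⟨e,⟨t,t⟩⟩ combines with [dog idea] of type e: type ⟨t,t⟩.
[old [[dog idea] student]] — old of type ⟨⟨t,t⟩,⟨⟨e,e⟩,e⟩⟩ combines with [[dog idea] student] of type ⟨t,t⟩: type ⟨⟨e,e⟩,e⟩.

⟨⟨e,e⟩,e⟩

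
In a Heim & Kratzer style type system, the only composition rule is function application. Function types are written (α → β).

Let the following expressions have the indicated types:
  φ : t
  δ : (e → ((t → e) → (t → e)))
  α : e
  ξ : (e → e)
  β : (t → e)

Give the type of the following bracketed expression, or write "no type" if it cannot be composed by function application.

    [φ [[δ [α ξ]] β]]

e

[α ξ]: (e → e) applied to e yields e.
[δ [α ξ]]: (e → ((t → e) → (t → e))) applied to e yields ((t → e) → (t → e)).
[[δ [α ξ]] β]: ((t → e) → (t → e)) applied to (t → e) yields (t → e).
[φ [[δ [α ξ]] β]]: (t → e) applied to t yields e.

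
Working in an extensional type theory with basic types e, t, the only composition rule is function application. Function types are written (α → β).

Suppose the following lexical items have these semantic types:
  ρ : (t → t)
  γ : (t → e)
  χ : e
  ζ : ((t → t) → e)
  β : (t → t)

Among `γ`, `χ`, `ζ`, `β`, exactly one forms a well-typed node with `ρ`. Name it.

γ : (t → e) — neither side's domain matches the other.
χ : e — neither side's domain matches the other.
ζ — combines: ζ : ((t → t) → e) takes ρ : (t → t) as argument, giving e.
β : (t → t) — neither side's domain matches the other.

ζ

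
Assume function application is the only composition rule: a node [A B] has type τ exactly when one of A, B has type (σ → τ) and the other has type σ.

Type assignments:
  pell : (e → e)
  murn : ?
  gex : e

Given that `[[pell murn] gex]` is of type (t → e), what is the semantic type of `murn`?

[[pell murn] gex] is required to be (t → e). gex : e cannot yield (t → e) as functor, so [pell murn] : (e → (t → e)).
[pell murn] is required to be (e → (t → e)). pell : (e → e) cannot yield (e → (t → e)) as functor, so murn : ((e → e) → (e → (t → e))).

((e → e) → (e → (t → e)))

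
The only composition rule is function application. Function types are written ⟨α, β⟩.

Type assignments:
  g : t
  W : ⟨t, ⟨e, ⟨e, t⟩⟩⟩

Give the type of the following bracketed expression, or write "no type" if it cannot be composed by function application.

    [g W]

[g W]: W is ⟨t, ⟨e, ⟨e, t⟩⟩⟩, g is t; result ⟨e, ⟨e, t⟩⟩.

⟨e, ⟨e, t⟩⟩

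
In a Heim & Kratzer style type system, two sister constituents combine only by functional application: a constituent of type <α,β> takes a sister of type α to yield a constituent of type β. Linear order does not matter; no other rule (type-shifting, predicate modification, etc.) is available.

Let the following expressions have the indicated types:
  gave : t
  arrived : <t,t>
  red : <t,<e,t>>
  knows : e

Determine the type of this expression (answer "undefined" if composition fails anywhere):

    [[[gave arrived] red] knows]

[gave arrived]: arrived is <t,t>, gave is t; result t.
[[gave arrived] red]: red is <t,<e,t>>, [gave arrived] is t; result <e,t>.
[[[gave arrived] red] knows]: [[gave arrived] red] is <e,t>, knows is e; result t.

t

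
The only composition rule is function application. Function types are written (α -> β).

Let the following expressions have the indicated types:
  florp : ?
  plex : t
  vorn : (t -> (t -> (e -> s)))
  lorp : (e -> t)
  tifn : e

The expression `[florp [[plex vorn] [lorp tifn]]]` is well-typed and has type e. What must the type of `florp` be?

((e -> s) -> e)

At [florp [[plex vorn] [lorp tifn]]] (required: e): [[plex vorn] [lorp tifn]] is (e -> s), which is not a function with range e; hence florp is the functor — type ((e -> s) -> e).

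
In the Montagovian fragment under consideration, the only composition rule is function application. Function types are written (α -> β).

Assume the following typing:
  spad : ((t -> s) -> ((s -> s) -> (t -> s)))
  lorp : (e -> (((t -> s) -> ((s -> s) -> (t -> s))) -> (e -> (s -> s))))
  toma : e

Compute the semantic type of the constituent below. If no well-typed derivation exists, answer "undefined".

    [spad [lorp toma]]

(e -> (s -> s))

[lorp toma] — lorp of type (e -> (((t -> s) -> ((s -> s) -> (t -> s))) -> (e -> (s -> s)))) combines with toma of type e: type (((t -> s) -> ((s -> s) -> (t -> s))) -> (e -> (s -> s))).
[spad [lorp toma]] — [lorp toma] of type (((t -> s) -> ((s -> s) -> (t -> s))) -> (e -> (s -> s))) combines with spad of type ((t -> s) -> ((s -> s) -> (t -> s))): type (e -> (s -> s)).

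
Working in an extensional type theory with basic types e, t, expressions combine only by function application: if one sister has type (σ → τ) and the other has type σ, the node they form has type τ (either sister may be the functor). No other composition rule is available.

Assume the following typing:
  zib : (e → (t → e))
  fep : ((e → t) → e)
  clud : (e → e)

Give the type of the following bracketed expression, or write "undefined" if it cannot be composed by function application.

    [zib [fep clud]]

undefined

At [fep clud]: neither ((e → t) → e) nor (e → e) can take the other as argument; the node is ill-typed.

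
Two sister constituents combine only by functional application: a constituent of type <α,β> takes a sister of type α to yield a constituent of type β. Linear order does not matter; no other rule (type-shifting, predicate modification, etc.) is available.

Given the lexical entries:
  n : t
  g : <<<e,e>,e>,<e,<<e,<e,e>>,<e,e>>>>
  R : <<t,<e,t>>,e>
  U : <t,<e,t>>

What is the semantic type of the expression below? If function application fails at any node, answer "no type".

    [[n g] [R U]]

At [n g]: neither t nor <<<e,e>,e>,<e,<<e,<e,e>>,<e,e>>>> can take the other as argument; the node is ill-typed.

no type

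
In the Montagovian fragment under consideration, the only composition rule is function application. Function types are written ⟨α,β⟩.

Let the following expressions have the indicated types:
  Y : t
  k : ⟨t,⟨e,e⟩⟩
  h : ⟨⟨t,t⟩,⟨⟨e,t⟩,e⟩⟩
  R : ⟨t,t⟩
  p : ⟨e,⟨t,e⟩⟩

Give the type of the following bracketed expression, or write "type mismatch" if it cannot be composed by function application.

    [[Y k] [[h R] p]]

type mismatch

[Y k]: functor k : ⟨t,⟨e,e⟩⟩, argument Y : t; result ⟨e,e⟩.
[h R]: functor h : ⟨⟨t,t⟩,⟨⟨e,t⟩,e⟩⟩, argument R : ⟨t,t⟩; result ⟨⟨e,t⟩,e⟩.
At [[h R] p]: neither ⟨⟨e,t⟩,e⟩ nor ⟨e,⟨t,e⟩⟩ can take the other as argument; the node is ill-typed.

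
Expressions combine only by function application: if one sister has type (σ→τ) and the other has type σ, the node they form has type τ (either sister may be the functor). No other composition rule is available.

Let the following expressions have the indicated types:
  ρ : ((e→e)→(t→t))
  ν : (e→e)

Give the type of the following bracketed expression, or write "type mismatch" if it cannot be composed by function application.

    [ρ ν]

[ρ ν]: ρ is ((e→e)→(t→t)), ν is (e→e); result (t→t).

(t→t)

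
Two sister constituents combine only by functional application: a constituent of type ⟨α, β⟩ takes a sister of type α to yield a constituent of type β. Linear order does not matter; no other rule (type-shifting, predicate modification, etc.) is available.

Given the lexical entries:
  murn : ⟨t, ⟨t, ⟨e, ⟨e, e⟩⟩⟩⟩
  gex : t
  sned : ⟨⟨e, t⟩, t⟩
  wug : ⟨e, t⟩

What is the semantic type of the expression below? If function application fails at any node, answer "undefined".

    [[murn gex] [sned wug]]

⟨e, ⟨e, e⟩⟩

[murn gex] — murn of type ⟨t, ⟨t, ⟨e, ⟨e, e⟩⟩⟩⟩ combines with gex of type t: type ⟨t, ⟨e, ⟨e, e⟩⟩⟩.
[sned wug] — sned of type ⟨⟨e, t⟩, t⟩ combines with wug of type ⟨e, t⟩: type t.
[[murn gex] [sned wug]] — [murn gex] of type ⟨t, ⟨e, ⟨e, e⟩⟩⟩ combines with [sned wug] of type t: type ⟨e, ⟨e, e⟩⟩.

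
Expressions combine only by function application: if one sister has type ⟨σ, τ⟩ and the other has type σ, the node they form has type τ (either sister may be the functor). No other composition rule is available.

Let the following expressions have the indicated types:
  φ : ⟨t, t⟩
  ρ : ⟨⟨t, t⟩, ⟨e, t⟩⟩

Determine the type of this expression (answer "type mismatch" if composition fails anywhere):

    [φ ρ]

[φ ρ] — ρ of type ⟨⟨t, t⟩, ⟨e, t⟩⟩ combines with φ of type ⟨t, t⟩: type ⟨e, t⟩.

⟨e, t⟩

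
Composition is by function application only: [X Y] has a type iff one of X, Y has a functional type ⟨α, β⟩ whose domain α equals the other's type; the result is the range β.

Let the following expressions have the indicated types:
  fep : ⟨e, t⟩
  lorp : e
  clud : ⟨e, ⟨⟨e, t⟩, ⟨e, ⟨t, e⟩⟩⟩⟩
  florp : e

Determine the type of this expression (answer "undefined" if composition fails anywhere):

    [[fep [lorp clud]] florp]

⟨t, e⟩

[lorp clud]: clud is ⟨e, ⟨⟨e, t⟩, ⟨e, ⟨t, e⟩⟩⟩⟩, lorp is e; result ⟨⟨e, t⟩, ⟨e, ⟨t, e⟩⟩⟩.
[fep [lorp clud]]: [lorp clud] is ⟨⟨e, t⟩, ⟨e, ⟨t, e⟩⟩⟩, fep is ⟨e, t⟩; result ⟨e, ⟨t, e⟩⟩.
[[fep [lorp clud]] florp]: [fep [lorp clud]] is ⟨e, ⟨t, e⟩⟩, florp is e; result ⟨t, e⟩.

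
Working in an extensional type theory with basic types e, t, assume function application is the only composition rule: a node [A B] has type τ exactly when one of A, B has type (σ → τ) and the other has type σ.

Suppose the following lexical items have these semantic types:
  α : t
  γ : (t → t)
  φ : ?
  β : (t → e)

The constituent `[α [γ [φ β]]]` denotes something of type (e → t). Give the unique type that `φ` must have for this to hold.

[α [γ [φ β]]] must have type (e → t). The sister α has type t; that is not a function onto (e → t), so [γ [φ β]] must be the functor, of type (t → (e → t)).
[γ [φ β]] must have type (t → (e → t)). The sister γ has type (t → t); that is not a function onto (t → (e → t)), so [φ β] must be the functor, of type ((t → t) → (t → (e → t))).
[φ β] must have type ((t → t) → (t → (e → t))). The sister β has type (t → e); that is not a function onto ((t → t) → (t → (e → t))), so φ must be the functor, of type ((t → e) → ((t → t) → (t → (e → t)))).

((t → e) → ((t → t) → (t → (e → t))))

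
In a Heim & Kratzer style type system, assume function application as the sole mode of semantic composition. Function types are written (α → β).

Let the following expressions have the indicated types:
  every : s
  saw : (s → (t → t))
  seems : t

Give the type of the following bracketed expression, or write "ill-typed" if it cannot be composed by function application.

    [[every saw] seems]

[every saw]: saw is (s → (t → t)), every is s; result (t → t).
[[every saw] seems]: [every saw] is (t → t), seems is t; result t.

t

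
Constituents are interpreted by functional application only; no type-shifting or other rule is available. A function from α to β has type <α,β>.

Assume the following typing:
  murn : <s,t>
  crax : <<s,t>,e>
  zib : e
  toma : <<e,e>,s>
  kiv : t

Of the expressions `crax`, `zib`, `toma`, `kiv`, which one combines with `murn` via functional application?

crax — combines: crax : <<s,t>,e> takes murn : <s,t> as argument, giving e.
zib : e — neither side's domain matches the other.
toma : <<e,e>,s> — neither side's domain matches the other.
kiv : t — neither side's domain matches the other.

crax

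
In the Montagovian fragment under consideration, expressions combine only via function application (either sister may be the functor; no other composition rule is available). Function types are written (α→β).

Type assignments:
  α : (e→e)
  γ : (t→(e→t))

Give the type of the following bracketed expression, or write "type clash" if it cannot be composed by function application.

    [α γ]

type clash

[α γ]: (e→e) with (t→(e→t)) — neither is a function whose domain matches the other; composition fails here.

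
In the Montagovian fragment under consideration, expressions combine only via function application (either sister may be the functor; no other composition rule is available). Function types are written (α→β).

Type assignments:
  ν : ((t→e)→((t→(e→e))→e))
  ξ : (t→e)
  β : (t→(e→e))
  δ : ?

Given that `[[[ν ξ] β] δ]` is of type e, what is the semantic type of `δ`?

For [[[ν ξ] β] δ] to have type e with [[ν ξ] β] of type e, δ must be the function: δ : (e→e).

(e→e)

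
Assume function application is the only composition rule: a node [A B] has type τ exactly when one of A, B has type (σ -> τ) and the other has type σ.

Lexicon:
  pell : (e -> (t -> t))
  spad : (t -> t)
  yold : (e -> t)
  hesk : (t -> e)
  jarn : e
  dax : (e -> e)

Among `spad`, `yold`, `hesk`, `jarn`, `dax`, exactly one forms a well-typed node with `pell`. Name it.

jarn

spad : (t -> t) — no; pell wants e, and spad wants t.
yold : (e -> t) — no; pell wants e, and yold wants e.
hesk : (t -> e) — no; pell wants e, and hesk wants t.
jarn — combines: pell : (e -> (t -> t)) takes jarn : e as argument, giving (t -> t).
dax : (e -> e) — no; pell wants e, and dax wants e.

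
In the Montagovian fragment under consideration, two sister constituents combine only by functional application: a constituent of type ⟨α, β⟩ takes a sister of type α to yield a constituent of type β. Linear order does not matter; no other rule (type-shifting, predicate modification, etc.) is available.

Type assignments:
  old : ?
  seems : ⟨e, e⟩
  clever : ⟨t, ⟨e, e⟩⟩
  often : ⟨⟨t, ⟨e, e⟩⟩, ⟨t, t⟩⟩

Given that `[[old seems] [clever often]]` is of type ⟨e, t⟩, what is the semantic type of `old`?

⟨⟨e, e⟩, ⟨⟨t, t⟩, ⟨e, t⟩⟩⟩

[[old seems] [clever often]] must have type ⟨e, t⟩. The sister [clever often] has type ⟨t, t⟩; that is not a function onto ⟨e, t⟩, so [old seems] must be the functor, of type ⟨⟨t, t⟩, ⟨e, t⟩⟩.
[old seems] must have type ⟨⟨t, t⟩, ⟨e, t⟩⟩. The sister seems has type ⟨e, e⟩; that is not a function onto ⟨⟨t, t⟩, ⟨e, t⟩⟩, so old must be the functor, of type ⟨⟨e, e⟩, ⟨⟨t, t⟩, ⟨e, t⟩⟩⟩.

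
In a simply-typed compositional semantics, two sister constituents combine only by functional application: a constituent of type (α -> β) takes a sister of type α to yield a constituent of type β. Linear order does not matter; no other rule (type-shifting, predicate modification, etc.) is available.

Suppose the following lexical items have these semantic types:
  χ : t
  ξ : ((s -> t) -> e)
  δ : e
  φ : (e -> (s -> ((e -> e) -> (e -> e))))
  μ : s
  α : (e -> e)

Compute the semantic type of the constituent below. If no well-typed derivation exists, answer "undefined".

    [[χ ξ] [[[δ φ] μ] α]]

[χ ξ]: t and ((s -> t) -> e) cannot combine by function application — type clash.

undefined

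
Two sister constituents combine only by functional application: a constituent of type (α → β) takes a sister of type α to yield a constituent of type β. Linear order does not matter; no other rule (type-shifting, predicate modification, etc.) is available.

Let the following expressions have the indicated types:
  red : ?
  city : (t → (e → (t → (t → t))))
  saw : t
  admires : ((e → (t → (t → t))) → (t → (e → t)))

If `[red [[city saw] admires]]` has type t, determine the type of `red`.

((t → (e → t)) → t)

[red [[city saw] admires]] is required to be t. [[city saw] admires] : (t → (e → t)) cannot yield t as functor, so red : ((t → (e → t)) → t).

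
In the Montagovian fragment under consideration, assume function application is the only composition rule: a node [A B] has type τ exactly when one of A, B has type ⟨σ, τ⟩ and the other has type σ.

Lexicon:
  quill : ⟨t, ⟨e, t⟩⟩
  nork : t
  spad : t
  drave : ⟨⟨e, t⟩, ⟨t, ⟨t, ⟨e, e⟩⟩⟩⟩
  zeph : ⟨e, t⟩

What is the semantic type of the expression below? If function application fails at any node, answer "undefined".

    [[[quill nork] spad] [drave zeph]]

At [quill nork], quill : ⟨t, ⟨e, t⟩⟩ takes nork : t, giving ⟨e, t⟩.
At [[quill nork] spad]: neither ⟨e, t⟩ nor t can take the other as argument; the node is ill-typed.

undefined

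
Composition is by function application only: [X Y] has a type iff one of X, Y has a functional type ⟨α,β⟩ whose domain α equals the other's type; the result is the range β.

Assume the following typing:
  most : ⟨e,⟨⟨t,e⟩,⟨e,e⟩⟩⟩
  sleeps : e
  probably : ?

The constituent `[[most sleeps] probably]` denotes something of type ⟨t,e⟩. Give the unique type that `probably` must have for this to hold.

⟨⟨⟨t,e⟩,⟨e,e⟩⟩,⟨t,e⟩⟩

At [[most sleeps] probably] (required: ⟨t,e⟩): [most sleeps] is ⟨⟨t,e⟩,⟨e,e⟩⟩, which is not a function with range ⟨t,e⟩; hence probably is the functor — type ⟨⟨⟨t,e⟩,⟨e,e⟩⟩,⟨t,e⟩⟩.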